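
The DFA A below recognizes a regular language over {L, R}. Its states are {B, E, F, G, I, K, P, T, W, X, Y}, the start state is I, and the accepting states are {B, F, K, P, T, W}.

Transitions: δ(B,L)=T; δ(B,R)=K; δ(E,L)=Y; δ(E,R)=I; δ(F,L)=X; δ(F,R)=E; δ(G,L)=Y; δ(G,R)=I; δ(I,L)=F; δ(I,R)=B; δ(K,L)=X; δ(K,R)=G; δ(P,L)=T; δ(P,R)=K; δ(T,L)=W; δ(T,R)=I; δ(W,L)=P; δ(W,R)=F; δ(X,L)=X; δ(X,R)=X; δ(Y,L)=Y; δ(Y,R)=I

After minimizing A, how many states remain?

All states are reachable from the start state.
Initial partition by acceptance: {B,F,K,P,T,W} | {E,G,I,X,Y}.
Refine {B,F,K,P,T,W} on symbol L: members go to different blocks, giving {B,P,T,W} and {F,K}.
Refine {B,P,T,W} on symbol R: members go to different blocks, giving {B,P,W} and {T}.
Split {B,P,W} by δ(·,L) → {B,P} and {W}.
Refine {E,G,I,X,Y} on symbol L: members go to different blocks, giving {E,G,X,Y} and {I}.
On input R, block {E,G,X,Y} splits into {E,G,Y} and {X}.
No further refinement is possible. Final partition (7 blocks): {B,P} | {E,G,Y} | {F,K} | {T} | {W} | {I} | {X}.

7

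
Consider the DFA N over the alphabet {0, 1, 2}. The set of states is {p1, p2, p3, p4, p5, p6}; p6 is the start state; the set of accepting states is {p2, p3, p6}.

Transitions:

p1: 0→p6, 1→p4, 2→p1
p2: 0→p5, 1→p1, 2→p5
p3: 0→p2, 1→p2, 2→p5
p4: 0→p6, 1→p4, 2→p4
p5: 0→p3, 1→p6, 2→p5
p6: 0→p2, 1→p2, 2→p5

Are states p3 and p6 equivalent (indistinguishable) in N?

Yes

P0 = {p2,p3,p6} | {p1,p4,p5}.
Refine {p2,p3,p6} on symbol 0: members go to different blocks, giving {p3,p6} and {p2}.
Refine {p1,p4,p5} on symbol 1: members go to different blocks, giving {p1,p4} and {p5}.
The partition is now stable with 4 blocks: {p3,p6} | {p1,p4} | {p2} | {p5}.
p3 and p6 lie in the same block of the stable partition, so they are equivalent — no string distinguishes them.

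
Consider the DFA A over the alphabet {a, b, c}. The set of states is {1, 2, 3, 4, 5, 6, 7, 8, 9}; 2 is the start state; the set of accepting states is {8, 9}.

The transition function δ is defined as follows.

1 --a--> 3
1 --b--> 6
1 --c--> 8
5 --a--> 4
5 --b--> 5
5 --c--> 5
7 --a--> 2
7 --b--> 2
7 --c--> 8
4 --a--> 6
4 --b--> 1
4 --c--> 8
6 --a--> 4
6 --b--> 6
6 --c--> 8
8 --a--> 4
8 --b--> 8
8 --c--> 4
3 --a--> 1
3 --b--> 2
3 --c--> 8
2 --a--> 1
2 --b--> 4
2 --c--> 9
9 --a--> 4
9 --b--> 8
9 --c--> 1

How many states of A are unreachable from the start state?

BFS from 2 reaches {1, 2, 3, 4, 6, 8, 9}; the 2 state(s) 5, 7 are never visited.

2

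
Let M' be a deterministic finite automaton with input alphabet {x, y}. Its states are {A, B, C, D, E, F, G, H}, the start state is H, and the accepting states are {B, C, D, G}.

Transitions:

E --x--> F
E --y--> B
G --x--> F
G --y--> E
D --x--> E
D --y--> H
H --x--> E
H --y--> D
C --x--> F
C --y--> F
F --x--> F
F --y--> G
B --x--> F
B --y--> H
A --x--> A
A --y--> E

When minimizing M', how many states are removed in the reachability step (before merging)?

No path from H leads to A, C; the other 6 states are all reachable.

2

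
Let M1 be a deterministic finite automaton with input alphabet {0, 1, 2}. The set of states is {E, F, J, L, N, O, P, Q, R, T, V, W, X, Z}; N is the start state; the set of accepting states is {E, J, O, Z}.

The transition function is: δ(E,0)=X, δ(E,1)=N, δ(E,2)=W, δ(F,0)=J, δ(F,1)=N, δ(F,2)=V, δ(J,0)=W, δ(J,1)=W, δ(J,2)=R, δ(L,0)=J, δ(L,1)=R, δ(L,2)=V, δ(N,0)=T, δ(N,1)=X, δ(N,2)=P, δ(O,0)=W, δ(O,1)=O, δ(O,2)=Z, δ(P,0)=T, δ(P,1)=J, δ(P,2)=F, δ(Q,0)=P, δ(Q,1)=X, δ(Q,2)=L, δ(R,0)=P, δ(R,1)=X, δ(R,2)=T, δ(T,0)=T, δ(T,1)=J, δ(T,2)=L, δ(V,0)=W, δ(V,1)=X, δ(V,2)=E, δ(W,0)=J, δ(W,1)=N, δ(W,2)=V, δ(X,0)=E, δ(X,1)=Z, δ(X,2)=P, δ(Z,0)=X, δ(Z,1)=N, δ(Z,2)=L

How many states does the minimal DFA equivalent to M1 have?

Reachable states from the start: {E,F,J,L,N,P,R,T,V,W,X,Z}. Unreachable: {O,Q} — drop them.
P0 = {E,J,Z} | {F,L,N,P,R,T,V,W,X}.
Refine {F,L,N,P,R,T,V,W,X} on symbol 0: members go to different blocks, giving {N,P,R,T,V} and {F,L,W,X}.
Split {E,J,Z} by δ(·,1) → {E,Z} and {J}.
Split {N,P,R,T,V} by δ(·,0) → {N,P,R,T} and {V}.
On input 1, block {N,P,R,T} splits into {P,T} and {N,R}.
Split {F,L,W,X} by δ(·,0) → {F,L,W} and {X}.
Stable partition: {E,Z} | {P,T} | {F,L,W} | {J} | {V} | {N,R} | {X} — 7 equivalence classes.

7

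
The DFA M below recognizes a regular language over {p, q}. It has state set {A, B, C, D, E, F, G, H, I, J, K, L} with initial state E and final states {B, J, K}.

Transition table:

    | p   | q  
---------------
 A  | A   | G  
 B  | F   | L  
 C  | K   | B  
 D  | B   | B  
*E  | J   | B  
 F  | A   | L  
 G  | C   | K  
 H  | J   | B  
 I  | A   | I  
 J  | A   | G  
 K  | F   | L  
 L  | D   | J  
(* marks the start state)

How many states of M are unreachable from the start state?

2

BFS from E reaches {A, B, C, D, E, F, G, J, K, L}; the 2 state(s) H, I are never visited.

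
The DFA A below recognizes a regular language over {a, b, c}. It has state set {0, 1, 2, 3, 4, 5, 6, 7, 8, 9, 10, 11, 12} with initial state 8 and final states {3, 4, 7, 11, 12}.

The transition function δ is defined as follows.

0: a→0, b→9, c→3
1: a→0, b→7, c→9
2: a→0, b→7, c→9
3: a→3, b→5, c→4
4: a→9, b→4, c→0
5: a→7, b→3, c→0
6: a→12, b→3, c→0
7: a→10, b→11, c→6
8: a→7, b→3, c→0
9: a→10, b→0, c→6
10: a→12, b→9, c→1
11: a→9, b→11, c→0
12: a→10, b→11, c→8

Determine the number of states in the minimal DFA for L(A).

First remove the unreachable states {2}; 12 states remain.
Start with accepting vs non-accepting: {3,4,7,11,12} | {0,1,5,6,8,9,10}.
Refine {3,4,7,11,12} on symbol a: members go to different blocks, giving {4,7,11,12} and {3}.
On input a, block {0,1,5,6,8,9,10} splits into {5,6,8,10} and {0,1,9}.
Refine {4,7,11,12} on symbol a: members go to different blocks, giving {4,11} and {7,12}.
Refine {5,6,8,10} on symbol b: members go to different blocks, giving {5,6,8} and {10}.
On input a, block {0,1,9} splits into {0,1} and {9}.
Refine {0,1} on symbol b: members go to different blocks, giving {0} and {1}.
No further refinement is possible. Final partition (8 blocks): {4,11} | {5,6,8} | {3} | {0} | {7,12} | {10} | {9} | {1}.

8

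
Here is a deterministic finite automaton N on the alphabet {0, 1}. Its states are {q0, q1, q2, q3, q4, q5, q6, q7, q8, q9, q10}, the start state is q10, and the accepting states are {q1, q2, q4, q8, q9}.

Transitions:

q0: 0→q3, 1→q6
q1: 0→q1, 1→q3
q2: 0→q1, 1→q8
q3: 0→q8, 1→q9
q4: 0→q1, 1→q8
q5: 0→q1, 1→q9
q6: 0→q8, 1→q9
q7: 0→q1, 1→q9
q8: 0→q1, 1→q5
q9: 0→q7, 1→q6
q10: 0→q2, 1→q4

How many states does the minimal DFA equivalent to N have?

5

Reachable states from the start: {q1,q2,q3,q4,q5,q6,q7,q8,q9,q10}. Unreachable: {q0} — drop them.
Start with accepting vs non-accepting: {q1,q2,q4,q8,q9} | {q3,q5,q6,q7,q10}.
On input 0, block {q1,q2,q4,q8,q9} splits into {q1,q2,q4,q8} and {q9}.
On input 1, block {q1,q2,q4,q8} splits into {q1,q8} and {q2,q4}.
On input 0, block {q3,q5,q6,q7,q10} splits into {q3,q5,q6,q7} and {q10}.
The partition is now stable with 5 blocks: {q1,q8} | {q3,q5,q6,q7} | {q9} | {q2,q4} | {q10}.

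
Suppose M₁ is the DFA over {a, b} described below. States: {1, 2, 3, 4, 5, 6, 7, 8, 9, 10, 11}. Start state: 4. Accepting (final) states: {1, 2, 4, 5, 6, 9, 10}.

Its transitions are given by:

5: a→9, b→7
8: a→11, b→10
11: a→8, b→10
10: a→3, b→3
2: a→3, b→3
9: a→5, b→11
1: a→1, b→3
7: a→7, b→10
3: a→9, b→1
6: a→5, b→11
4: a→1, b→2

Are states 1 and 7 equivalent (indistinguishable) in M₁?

First remove the unreachable states {6}; 10 states remain.
Start with accepting vs non-accepting: {1,2,4,5,9,10} | {3,7,8,11}.
Refine {1,2,4,5,9,10} on symbol a: members go to different blocks, giving {1,4,5,9} and {2,10}.
Split {1,4,5,9} by δ(·,b) → {1,5,9} and {4}.
Split {3,7,8,11} by δ(·,a) → {7,8,11} and {3}.
On input b, block {1,5,9} splits into {5,9} and {1}.
No further refinement is possible. Final partition (6 blocks): {5,9} | {7,8,11} | {2,10} | {4} | {3} | {1}.
1 and 7 end up in different blocks, so they are distinguishable. For instance, the string 'ε' is accepted from only 1.

No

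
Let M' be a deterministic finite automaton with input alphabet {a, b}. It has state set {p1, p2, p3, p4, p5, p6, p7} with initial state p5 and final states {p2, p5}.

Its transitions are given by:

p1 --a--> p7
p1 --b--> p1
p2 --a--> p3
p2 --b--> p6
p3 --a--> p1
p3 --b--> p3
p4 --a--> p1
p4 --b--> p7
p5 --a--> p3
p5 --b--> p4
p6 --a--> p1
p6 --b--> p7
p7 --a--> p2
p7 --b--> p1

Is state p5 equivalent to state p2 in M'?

Yes

Initial partition by acceptance: {p2,p5} | {p1,p3,p4,p6,p7}.
Refine {p1,p3,p4,p6,p7} on symbol a: members go to different blocks, giving {p1,p3,p4,p6} and {p7}.
On input a, block {p1,p3,p4,p6} splits into {p3,p4,p6} and {p1}.
Refine {p3,p4,p6} on symbol b: members go to different blocks, giving {p4,p6} and {p3}.
No further refinement is possible. Final partition (5 blocks): {p2,p5} | {p4,p6} | {p7} | {p1} | {p3}.
p5 and p2 lie in the same block of the stable partition, so they are equivalent — no string distinguishes them.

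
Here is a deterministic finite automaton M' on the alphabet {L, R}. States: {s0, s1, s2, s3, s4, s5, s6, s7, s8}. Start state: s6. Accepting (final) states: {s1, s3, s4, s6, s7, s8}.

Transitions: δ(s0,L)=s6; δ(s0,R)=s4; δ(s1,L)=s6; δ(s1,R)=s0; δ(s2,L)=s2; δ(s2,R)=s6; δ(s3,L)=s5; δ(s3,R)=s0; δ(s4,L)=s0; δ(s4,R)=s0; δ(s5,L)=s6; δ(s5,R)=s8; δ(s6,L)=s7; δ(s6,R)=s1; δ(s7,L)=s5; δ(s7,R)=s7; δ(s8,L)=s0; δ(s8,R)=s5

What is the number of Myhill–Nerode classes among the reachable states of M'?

5

First remove the unreachable states {s2,s3}; 7 states remain.
Initial partition by acceptance: {s1,s4,s6,s7,s8} | {s0,s5}.
Split {s1,s4,s6,s7,s8} by δ(·,L) → {s4,s7,s8} and {s1,s6}.
On input R, block {s4,s7,s8} splits into {s4,s8} and {s7}.
Refine {s1,s6} on symbol L: members go to different blocks, giving {s1} and {s6}.
Stable partition: {s4,s8} | {s0,s5} | {s1} | {s7} | {s6} — 5 equivalence classes.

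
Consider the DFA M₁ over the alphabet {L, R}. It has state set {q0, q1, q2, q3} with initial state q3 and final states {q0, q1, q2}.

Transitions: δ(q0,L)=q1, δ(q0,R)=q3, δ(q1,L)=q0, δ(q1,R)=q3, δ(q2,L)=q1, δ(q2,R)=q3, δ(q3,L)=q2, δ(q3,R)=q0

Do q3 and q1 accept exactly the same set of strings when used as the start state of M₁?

No

Start with accepting vs non-accepting: {q0,q1,q2} | {q3}.
Stable partition: {q0,q1,q2} | {q3} — 2 equivalence classes.
q3 and q1 end up in different blocks, so they are distinguishable. For instance, the string 'ε' is accepted from only q1.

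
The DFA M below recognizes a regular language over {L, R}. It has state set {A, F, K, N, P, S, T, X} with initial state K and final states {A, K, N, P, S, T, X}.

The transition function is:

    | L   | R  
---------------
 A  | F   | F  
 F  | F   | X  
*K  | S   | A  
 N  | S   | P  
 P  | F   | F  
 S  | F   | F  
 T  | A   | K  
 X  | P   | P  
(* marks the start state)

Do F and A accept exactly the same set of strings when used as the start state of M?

States {N,T} cannot be reached from the start state, so discard them.
Start with accepting vs non-accepting: {A,K,P,S,X} | {F}.
Split {A,K,P,S,X} by δ(·,L) → {A,P,S} and {K,X}.
Stable partition: {A,P,S} | {F} | {K,X} — 3 equivalence classes.
F and A end up in different blocks, so they are distinguishable. For instance, the string 'ε' is accepted from only A.

No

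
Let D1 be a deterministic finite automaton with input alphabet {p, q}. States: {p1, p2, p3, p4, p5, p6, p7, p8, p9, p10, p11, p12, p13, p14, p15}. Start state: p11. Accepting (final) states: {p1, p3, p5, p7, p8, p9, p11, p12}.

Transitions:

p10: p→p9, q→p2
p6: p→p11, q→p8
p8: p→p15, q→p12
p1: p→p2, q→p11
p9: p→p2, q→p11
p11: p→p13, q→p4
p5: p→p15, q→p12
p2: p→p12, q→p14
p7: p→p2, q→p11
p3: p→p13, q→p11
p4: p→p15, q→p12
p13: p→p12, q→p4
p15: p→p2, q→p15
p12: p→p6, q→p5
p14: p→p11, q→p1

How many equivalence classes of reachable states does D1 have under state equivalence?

Reachable states from the start: {p1,p2,p4,p5,p6,p8,p11,p12,p13,p14,p15}. Unreachable: {p3,p7,p9,p10} — drop them.
Start with accepting vs non-accepting: {p1,p5,p8,p11,p12} | {p2,p4,p6,p13,p14,p15}.
Split {p1,p5,p8,p11,p12} by δ(·,q) → {p1,p5,p8,p12} and {p11}.
Split {p1,p5,p8,p12} by δ(·,q) → {p5,p8,p12} and {p1}.
On input p, block {p2,p4,p6,p13,p14,p15} splits into {p2,p13} and {p4,p15} and {p6,p14}.
Refine {p5,p8,p12} on symbol p: members go to different blocks, giving {p5,p8} and {p12}.
On input q, block {p2,p13} splits into {p2} and {p13}.
Split {p4,p15} by δ(·,p) → {p4} and {p15}.
On input q, block {p6,p14} splits into {p6} and {p14}.
The partition is now stable with 10 blocks: {p5,p8} | {p2} | {p11} | {p1} | {p4} | {p6} | {p12} | {p13} | {p15} | {p14}.

10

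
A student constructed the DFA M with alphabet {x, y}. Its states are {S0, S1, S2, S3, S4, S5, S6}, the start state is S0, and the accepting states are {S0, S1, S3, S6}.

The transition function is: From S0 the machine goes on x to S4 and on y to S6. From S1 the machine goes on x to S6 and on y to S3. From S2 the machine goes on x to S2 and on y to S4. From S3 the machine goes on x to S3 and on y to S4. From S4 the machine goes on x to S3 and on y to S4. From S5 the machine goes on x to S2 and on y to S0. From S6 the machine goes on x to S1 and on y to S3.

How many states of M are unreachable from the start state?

Starting at S0 and following transitions, the reachable set is {S0, S1, S3, S4, S6}. That leaves S2, S5 unreachable — 2 in total.

2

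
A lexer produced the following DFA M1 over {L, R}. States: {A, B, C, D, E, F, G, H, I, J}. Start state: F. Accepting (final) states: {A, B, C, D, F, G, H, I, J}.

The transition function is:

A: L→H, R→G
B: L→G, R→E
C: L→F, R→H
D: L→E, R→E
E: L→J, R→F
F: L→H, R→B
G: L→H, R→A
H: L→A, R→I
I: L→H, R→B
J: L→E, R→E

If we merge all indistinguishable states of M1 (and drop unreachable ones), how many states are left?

First remove the unreachable states {C,D}; 8 states remain.
P0 = {A,B,F,G,H,I,J} | {E}.
Split {A,B,F,G,H,I,J} by δ(·,L) → {A,B,F,G,H,I} and {J}.
On input R, block {A,B,F,G,H,I} splits into {A,F,G,H,I} and {B}.
Split {A,F,G,H,I} by δ(·,R) → {A,G,H} and {F,I}.
Refine {A,G,H} on symbol R: members go to different blocks, giving {A,G} and {H}.
Stable partition: {A,G} | {E} | {J} | {B} | {F,I} | {H} — 6 equivalence classes.

6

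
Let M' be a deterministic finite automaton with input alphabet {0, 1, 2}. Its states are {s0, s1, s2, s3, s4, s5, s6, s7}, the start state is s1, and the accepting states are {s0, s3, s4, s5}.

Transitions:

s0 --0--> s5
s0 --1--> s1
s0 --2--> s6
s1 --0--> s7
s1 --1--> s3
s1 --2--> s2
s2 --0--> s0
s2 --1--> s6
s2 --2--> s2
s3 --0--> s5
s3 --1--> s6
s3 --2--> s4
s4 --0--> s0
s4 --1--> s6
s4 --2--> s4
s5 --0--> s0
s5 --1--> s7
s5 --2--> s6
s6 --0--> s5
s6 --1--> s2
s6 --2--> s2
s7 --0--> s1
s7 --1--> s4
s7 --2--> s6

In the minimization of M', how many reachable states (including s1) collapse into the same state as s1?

2

P0 = {s0,s3,s4,s5} | {s1,s2,s6,s7}.
On input 2, block {s0,s3,s4,s5} splits into {s0,s5} and {s3,s4}.
On input 0, block {s1,s2,s6,s7} splits into {s1,s7} and {s2,s6}.
Stable partition: {s0,s5} | {s1,s7} | {s3,s4} | {s2,s6} — 4 equivalence classes.
State s1 belongs to the block {s1,s7}, which has 2 states.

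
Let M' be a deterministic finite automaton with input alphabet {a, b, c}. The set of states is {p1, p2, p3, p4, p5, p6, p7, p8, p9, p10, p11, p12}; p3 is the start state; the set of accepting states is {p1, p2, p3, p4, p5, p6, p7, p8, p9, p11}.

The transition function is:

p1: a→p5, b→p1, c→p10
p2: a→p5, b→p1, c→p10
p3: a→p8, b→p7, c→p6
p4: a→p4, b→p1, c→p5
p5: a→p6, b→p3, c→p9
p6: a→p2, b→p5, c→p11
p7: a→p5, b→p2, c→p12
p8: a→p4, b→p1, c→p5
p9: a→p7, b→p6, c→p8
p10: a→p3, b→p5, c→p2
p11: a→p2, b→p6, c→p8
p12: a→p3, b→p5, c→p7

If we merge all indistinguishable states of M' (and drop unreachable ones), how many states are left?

Start with accepting vs non-accepting: {p1,p2,p3,p4,p5,p6,p7,p8,p9,p11} | {p10,p12}.
Split {p1,p2,p3,p4,p5,p6,p7,p8,p9,p11} by δ(·,c) → {p3,p4,p5,p6,p8,p9,p11} and {p1,p2,p7}.
On input a, block {p3,p4,p5,p6,p8,p9,p11} splits into {p3,p4,p5,p8} and {p6,p9,p11}.
On input a, block {p3,p4,p5,p8} splits into {p3,p4,p8} and {p5}.
Split {p3,p4,p8} by δ(·,c) → {p4,p8} and {p3}.
Split {p6,p9,p11} by δ(·,b) → {p9,p11} and {p6}.
The partition is now stable with 7 blocks: {p4,p8} | {p10,p12} | {p1,p2,p7} | {p9,p11} | {p5} | {p3} | {p6}.

7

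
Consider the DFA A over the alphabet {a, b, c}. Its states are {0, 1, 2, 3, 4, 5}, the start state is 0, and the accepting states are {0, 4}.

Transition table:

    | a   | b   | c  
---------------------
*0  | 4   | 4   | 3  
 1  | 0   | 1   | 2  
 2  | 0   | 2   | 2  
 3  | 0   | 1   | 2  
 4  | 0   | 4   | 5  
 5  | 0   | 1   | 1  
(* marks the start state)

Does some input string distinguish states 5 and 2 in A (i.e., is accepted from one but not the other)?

No

All states are reachable from the start state.
Start with accepting vs non-accepting: {0,4} | {1,2,3,5}.
No further refinement is possible. Final partition (2 blocks): {0,4} | {1,2,3,5}.
5 and 2 lie in the same block of the stable partition, so they are equivalent — no string distinguishes them.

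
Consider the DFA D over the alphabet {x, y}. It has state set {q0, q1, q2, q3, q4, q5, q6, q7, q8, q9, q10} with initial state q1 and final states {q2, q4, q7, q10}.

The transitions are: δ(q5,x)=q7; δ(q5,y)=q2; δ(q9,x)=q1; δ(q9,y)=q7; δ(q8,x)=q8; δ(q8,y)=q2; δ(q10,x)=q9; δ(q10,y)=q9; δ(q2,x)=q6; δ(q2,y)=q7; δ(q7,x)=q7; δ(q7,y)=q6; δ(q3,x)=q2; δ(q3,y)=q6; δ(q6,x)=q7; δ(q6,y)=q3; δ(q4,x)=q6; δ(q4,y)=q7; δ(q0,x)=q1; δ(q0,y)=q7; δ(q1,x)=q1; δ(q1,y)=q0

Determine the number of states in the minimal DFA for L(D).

Reachable states from the start: {q0,q1,q2,q3,q6,q7}. Unreachable: {q4,q5,q8,q9,q10} — drop them.
P0 = {q2,q7} | {q0,q1,q3,q6}.
On input x, block {q2,q7} splits into {q2} and {q7}.
On input x, block {q0,q1,q3,q6} splits into {q0,q1} and {q3} and {q6}.
On input y, block {q0,q1} splits into {q0} and {q1}.
No further refinement is possible. Final partition (6 blocks): {q2} | {q0} | {q7} | {q3} | {q6} | {q1}.

6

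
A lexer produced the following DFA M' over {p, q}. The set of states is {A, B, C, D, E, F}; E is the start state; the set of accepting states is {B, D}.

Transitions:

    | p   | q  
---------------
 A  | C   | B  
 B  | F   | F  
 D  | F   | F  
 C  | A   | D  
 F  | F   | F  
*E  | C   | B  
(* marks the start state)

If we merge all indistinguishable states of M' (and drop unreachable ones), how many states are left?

Initial partition by acceptance: {B,D} | {A,C,E,F}.
Split {A,C,E,F} by δ(·,q) → {A,C,E} and {F}.
The partition is now stable with 3 blocks: {B,D} | {A,C,E} | {F}.

3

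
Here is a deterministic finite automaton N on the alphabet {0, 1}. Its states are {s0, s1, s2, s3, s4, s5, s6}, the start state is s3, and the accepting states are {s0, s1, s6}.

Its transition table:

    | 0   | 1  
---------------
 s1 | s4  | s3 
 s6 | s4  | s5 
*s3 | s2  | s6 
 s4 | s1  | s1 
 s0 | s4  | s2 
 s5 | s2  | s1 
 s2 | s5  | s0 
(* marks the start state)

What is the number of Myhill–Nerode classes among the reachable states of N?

3

P0 = {s0,s1,s6} | {s2,s3,s4,s5}.
On input 0, block {s2,s3,s4,s5} splits into {s2,s3,s5} and {s4}.
The partition is now stable with 3 blocks: {s0,s1,s6} | {s2,s3,s5} | {s4}.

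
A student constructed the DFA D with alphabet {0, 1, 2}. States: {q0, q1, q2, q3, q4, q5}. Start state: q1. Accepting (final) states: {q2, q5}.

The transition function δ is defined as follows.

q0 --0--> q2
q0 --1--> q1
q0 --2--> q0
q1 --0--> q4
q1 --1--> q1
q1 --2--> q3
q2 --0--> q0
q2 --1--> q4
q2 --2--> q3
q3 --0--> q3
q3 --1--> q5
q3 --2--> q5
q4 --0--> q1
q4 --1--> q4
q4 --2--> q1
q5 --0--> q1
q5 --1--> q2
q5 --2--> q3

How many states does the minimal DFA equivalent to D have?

P0 = {q2,q5} | {q0,q1,q3,q4}.
On input 1, block {q2,q5} splits into {q2} and {q5}.
Split {q0,q1,q3,q4} by δ(·,0) → {q1,q3,q4} and {q0}.
Refine {q1,q3,q4} on symbol 1: members go to different blocks, giving {q1,q4} and {q3}.
Split {q1,q4} by δ(·,2) → {q1} and {q4}.
Stable partition: {q2} | {q1} | {q5} | {q0} | {q3} | {q4} — 6 equivalence classes.

6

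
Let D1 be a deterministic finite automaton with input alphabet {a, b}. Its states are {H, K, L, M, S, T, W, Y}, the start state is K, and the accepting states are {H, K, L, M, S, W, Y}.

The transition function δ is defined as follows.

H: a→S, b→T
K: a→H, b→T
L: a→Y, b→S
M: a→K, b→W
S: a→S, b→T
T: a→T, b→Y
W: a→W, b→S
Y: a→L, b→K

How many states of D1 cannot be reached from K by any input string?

2

No path from K leads to M, W; the other 6 states are all reachable.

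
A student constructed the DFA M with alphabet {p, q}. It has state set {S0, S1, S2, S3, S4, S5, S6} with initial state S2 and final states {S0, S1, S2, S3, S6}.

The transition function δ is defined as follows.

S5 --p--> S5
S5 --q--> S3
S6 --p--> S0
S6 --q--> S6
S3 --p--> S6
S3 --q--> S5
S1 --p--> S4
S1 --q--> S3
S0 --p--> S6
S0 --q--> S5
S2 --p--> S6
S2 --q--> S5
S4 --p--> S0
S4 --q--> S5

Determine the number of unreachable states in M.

2

Starting at S2 and following transitions, the reachable set is {S0, S2, S3, S5, S6}. That leaves S1, S4 unreachable — 2 in total.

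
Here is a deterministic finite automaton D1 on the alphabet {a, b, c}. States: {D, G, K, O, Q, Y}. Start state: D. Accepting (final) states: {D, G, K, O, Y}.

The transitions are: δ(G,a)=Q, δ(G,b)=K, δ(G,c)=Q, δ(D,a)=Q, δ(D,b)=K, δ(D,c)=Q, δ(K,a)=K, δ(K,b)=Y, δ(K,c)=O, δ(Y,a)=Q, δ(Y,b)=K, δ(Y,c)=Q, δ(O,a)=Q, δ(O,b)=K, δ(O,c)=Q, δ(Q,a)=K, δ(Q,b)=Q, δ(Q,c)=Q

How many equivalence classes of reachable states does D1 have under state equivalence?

3

Reachable states from the start: {D,K,O,Q,Y}. Unreachable: {G} — drop them.
P0 = {D,K,O,Y} | {Q}.
Split {D,K,O,Y} by δ(·,a) → {D,O,Y} and {K}.
No further refinement is possible. Final partition (3 blocks): {D,O,Y} | {Q} | {K}.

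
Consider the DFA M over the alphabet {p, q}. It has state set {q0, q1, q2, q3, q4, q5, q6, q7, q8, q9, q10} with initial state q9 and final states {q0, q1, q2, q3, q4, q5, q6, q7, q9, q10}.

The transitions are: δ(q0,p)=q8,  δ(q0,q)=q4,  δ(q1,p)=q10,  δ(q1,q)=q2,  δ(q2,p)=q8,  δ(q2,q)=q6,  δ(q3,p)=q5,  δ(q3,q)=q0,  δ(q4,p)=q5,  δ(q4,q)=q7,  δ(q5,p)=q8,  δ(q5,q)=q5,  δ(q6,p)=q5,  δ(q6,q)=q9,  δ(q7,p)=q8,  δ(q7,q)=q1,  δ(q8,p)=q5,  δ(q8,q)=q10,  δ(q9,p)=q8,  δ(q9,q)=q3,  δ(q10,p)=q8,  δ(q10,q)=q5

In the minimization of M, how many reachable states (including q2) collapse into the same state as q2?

4

All states are reachable from the start state.
P0 = {q0,q1,q2,q3,q4,q5,q6,q7,q9,q10} | {q8}.
Split {q0,q1,q2,q3,q4,q5,q6,q7,q9,q10} by δ(·,p) → {q0,q2,q5,q7,q9,q10} and {q1,q3,q4,q6}.
On input q, block {q0,q2,q5,q7,q9,q10} splits into {q0,q2,q7,q9} and {q5,q10}.
The partition is now stable with 4 blocks: {q0,q2,q7,q9} | {q8} | {q1,q3,q4,q6} | {q5,q10}.
State q2 belongs to the block {q0,q2,q7,q9}, which has 4 states.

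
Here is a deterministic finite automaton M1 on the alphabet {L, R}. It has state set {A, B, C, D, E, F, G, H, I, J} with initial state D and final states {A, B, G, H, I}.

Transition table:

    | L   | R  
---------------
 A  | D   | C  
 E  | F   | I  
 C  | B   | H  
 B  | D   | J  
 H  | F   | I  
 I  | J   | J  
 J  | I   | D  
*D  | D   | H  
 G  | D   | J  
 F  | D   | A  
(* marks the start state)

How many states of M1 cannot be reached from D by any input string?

No path from D leads to E, G; the other 8 states are all reachable.

2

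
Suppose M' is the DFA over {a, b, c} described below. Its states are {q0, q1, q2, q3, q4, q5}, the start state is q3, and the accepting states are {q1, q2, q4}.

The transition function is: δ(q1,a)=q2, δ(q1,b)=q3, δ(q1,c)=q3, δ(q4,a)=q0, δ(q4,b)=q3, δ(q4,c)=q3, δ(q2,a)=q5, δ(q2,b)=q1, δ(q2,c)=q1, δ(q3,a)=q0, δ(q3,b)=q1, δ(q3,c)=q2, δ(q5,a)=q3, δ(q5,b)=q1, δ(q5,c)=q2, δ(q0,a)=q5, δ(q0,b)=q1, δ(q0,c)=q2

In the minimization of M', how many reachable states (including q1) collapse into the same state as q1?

First remove the unreachable states {q4}; 5 states remain.
Start with accepting vs non-accepting: {q1,q2} | {q0,q3,q5}.
Refine {q1,q2} on symbol a: members go to different blocks, giving {q1} and {q2}.
The partition is now stable with 3 blocks: {q1} | {q0,q3,q5} | {q2}.
The equivalence class containing q1 is {q1}, of size 1.

1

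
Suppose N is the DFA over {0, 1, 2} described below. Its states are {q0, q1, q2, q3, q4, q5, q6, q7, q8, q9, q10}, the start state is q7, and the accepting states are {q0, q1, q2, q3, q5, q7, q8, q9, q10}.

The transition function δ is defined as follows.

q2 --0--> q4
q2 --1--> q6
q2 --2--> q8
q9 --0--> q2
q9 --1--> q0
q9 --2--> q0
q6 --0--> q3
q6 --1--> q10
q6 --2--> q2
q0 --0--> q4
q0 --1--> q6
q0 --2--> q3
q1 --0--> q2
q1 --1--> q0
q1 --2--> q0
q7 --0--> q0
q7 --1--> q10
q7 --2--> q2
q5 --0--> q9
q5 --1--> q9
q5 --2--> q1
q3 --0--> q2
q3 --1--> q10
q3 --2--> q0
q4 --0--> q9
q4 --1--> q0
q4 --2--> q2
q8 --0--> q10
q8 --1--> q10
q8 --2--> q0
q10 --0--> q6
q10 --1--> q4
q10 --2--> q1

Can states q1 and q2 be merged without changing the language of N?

No

First remove the unreachable states {q5}; 10 states remain.
Start with accepting vs non-accepting: {q0,q1,q2,q3,q7,q8,q9,q10} | {q4,q6}.
On input 0, block {q0,q1,q2,q3,q7,q8,q9,q10} splits into {q1,q3,q7,q8,q9} and {q0,q2,q10}.
The partition is now stable with 3 blocks: {q1,q3,q7,q8,q9} | {q4,q6} | {q0,q2,q10}.
q1 and q2 end up in different blocks, so they are distinguishable. For instance, the string '0' is accepted from only q1.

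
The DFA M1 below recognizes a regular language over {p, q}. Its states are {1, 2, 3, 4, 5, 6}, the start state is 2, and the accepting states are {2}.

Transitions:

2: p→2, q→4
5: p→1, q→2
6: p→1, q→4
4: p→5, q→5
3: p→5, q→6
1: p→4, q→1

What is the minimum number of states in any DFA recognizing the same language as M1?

4

Reachable states from the start: {1,2,4,5}. Unreachable: {3,6} — drop them.
Start with accepting vs non-accepting: {2} | {1,4,5}.
Refine {1,4,5} on symbol q: members go to different blocks, giving {1,4} and {5}.
On input p, block {1,4} splits into {1} and {4}.
The partition is now stable with 4 blocks: {2} | {1} | {5} | {4}.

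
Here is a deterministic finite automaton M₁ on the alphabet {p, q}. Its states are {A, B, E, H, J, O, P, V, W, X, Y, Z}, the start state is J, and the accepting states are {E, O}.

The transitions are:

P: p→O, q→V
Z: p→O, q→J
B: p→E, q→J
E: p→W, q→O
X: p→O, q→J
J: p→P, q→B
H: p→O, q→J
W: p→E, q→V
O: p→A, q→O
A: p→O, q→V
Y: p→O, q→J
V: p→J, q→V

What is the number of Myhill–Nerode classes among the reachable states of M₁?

First remove the unreachable states {H,X,Y,Z}; 8 states remain.
Start with accepting vs non-accepting: {E,O} | {A,B,J,P,V,W}.
Split {A,B,J,P,V,W} by δ(·,p) → {A,B,P,W} and {J,V}.
On input p, block {J,V} splits into {J} and {V}.
Refine {A,B,P,W} on symbol q: members go to different blocks, giving {A,P,W} and {B}.
No further refinement is possible. Final partition (5 blocks): {E,O} | {A,P,W} | {J} | {V} | {B}.

5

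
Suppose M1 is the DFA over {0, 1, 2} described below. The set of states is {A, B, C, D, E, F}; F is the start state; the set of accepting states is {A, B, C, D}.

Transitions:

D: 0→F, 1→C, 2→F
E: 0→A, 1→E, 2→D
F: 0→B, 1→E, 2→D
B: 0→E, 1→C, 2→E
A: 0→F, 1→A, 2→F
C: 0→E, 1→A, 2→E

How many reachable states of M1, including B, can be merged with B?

Initial partition by acceptance: {A,B,C,D} | {E,F}.
Stable partition: {A,B,C,D} | {E,F} — 2 equivalence classes.
State B belongs to the block {A,B,C,D}, which has 4 states.

4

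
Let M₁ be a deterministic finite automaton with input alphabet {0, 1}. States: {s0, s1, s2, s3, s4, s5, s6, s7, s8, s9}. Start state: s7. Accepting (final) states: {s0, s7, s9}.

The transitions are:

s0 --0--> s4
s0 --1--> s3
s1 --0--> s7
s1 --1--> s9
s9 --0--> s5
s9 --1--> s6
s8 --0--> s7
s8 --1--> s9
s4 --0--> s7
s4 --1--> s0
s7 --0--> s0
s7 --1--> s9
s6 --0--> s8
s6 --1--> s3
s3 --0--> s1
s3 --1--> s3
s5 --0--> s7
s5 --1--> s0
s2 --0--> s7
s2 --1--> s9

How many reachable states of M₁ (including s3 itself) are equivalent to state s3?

2

States {s2} cannot be reached from the start state, so discard them.
Start with accepting vs non-accepting: {s0,s7,s9} | {s1,s3,s4,s5,s6,s8}.
Split {s0,s7,s9} by δ(·,0) → {s0,s9} and {s7}.
On input 0, block {s1,s3,s4,s5,s6,s8} splits into {s1,s4,s5,s8} and {s3,s6}.
The partition is now stable with 4 blocks: {s0,s9} | {s1,s4,s5,s8} | {s7} | {s3,s6}.
State s3 belongs to the block {s3,s6}, which has 2 states.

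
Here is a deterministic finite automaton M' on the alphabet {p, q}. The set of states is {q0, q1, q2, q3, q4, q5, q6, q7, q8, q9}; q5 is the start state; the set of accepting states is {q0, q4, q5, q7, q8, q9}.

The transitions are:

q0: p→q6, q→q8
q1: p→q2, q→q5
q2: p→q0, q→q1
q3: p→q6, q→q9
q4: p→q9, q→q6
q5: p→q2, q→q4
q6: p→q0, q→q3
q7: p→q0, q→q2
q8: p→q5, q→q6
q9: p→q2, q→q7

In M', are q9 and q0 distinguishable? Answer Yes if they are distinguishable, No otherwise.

Every state is reachable, so we keep all 10.
Initial partition by acceptance: {q0,q4,q5,q7,q8,q9} | {q1,q2,q3,q6}.
Split {q0,q4,q5,q7,q8,q9} by δ(·,p) → {q0,q5,q9} and {q4,q7,q8}.
Split {q1,q2,q3,q6} by δ(·,p) → {q1,q3} and {q2,q6}.
Stable partition: {q0,q5,q9} | {q1,q3} | {q4,q7,q8} | {q2,q6} — 4 equivalence classes.
q9 and q0 lie in the same block of the stable partition, so they are equivalent — no string distinguishes them.

No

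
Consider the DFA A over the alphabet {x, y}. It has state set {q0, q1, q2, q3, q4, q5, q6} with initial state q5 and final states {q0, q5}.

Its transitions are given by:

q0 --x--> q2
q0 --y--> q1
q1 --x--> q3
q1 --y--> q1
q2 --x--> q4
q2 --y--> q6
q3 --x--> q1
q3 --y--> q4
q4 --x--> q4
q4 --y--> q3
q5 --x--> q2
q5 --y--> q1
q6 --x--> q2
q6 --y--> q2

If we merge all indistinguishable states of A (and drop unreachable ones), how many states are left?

2

First remove the unreachable states {q0}; 6 states remain.
Initial partition by acceptance: {q5} | {q1,q2,q3,q4,q6}.
Stable partition: {q5} | {q1,q2,q3,q4,q6} — 2 equivalence classes.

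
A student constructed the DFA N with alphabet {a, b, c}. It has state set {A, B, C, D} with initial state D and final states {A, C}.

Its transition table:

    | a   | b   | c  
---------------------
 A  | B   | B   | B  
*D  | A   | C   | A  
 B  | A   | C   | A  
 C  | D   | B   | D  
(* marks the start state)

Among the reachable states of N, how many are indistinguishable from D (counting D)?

2

Every state is reachable, so we keep all 4.
P0 = {A,C} | {B,D}.
The partition is now stable with 2 blocks: {A,C} | {B,D}.
The equivalence class containing D is {B,D}, of size 2.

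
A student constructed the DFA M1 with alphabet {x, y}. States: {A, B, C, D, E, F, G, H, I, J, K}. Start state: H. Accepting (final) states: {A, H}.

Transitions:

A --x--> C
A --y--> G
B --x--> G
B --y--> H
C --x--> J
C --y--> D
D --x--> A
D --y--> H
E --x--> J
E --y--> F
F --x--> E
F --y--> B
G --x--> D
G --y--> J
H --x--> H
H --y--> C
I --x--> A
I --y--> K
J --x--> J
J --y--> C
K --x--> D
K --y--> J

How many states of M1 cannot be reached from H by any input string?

No path from H leads to B, E, F, I, K; the other 6 states are all reachable.

5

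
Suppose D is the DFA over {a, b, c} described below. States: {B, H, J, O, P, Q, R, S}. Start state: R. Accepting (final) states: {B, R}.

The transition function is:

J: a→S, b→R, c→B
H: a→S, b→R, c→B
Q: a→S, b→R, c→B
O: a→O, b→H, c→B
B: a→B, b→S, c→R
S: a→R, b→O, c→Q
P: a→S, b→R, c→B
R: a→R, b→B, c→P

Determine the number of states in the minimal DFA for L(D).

5

Reachable states from the start: {B,H,O,P,Q,R,S}. Unreachable: {J} — drop them.
Initial partition by acceptance: {B,R} | {H,O,P,Q,S}.
Split {B,R} by δ(·,b) → {B} and {R}.
Split {H,O,P,Q,S} by δ(·,a) → {H,O,P,Q} and {S}.
Split {H,O,P,Q} by δ(·,a) → {H,P,Q} and {O}.
The partition is now stable with 5 blocks: {B} | {H,P,Q} | {R} | {S} | {O}.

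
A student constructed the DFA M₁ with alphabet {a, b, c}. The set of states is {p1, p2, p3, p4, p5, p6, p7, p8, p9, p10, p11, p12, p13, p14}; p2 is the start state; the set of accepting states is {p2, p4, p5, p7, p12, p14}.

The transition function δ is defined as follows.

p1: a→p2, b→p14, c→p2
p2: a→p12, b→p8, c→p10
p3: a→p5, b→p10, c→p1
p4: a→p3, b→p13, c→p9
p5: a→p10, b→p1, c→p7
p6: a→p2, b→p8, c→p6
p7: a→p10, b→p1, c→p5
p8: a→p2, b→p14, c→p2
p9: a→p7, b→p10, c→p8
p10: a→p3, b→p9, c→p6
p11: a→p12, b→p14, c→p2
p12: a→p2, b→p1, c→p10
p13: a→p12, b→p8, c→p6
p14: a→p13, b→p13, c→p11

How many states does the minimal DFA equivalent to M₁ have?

7

Reachable states from the start: {p1,p2,p3,p5,p6,p7,p8,p9,p10,p11,p12,p13,p14}. Unreachable: {p4} — drop them.
Initial partition by acceptance: {p2,p5,p7,p12,p14} | {p1,p3,p6,p8,p9,p10,p11,p13}.
Split {p2,p5,p7,p12,p14} by δ(·,a) → {p5,p7,p14} and {p2,p12}.
Split {p5,p7,p14} by δ(·,c) → {p5,p7} and {p14}.
Split {p1,p3,p6,p8,p9,p10,p11,p13} by δ(·,a) → {p1,p6,p8,p11,p13} and {p3,p9} and {p10}.
Split {p1,p6,p8,p11,p13} by δ(·,b) → {p1,p8,p11} and {p6,p13}.
The partition is now stable with 7 blocks: {p5,p7} | {p1,p8,p11} | {p2,p12} | {p14} | {p3,p9} | {p10} | {p6,p13}.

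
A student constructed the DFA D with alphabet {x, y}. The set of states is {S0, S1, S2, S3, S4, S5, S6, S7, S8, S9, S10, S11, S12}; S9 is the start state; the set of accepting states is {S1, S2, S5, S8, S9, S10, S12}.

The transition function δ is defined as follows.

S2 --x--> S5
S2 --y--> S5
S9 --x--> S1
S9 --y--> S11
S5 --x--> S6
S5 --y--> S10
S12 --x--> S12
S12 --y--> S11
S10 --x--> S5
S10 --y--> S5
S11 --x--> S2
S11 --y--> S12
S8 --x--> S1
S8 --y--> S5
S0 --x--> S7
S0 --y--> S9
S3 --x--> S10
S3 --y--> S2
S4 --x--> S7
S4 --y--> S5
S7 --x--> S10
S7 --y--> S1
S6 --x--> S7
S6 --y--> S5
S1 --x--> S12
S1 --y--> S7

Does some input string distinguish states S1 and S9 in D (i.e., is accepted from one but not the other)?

No

First remove the unreachable states {S0,S3,S4,S8}; 9 states remain.
Initial partition by acceptance: {S1,S2,S5,S9,S10,S12} | {S6,S7,S11}.
Refine {S1,S2,S5,S9,S10,S12} on symbol x: members go to different blocks, giving {S1,S2,S9,S10,S12} and {S5}.
Split {S1,S2,S9,S10,S12} by δ(·,x) → {S1,S9,S12} and {S2,S10}.
Split {S6,S7,S11} by δ(·,x) → {S7,S11} and {S6}.
No further refinement is possible. Final partition (5 blocks): {S1,S9,S12} | {S7,S11} | {S5} | {S2,S10} | {S6}.
S1 and S9 lie in the same block of the stable partition, so they are equivalent — no string distinguishes them.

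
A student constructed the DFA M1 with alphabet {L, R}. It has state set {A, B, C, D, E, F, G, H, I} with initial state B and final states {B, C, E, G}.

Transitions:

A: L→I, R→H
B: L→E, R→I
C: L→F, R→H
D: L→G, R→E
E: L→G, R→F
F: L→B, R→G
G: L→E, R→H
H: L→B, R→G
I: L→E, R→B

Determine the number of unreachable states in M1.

3

No path from B leads to A, C, D; the other 6 states are all reachable.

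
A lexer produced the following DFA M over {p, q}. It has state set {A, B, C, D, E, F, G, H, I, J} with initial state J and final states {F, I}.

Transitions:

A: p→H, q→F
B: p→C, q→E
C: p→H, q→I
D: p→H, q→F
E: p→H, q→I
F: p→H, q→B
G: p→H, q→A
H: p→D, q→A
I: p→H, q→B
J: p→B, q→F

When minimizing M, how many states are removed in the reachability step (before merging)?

No path from J leads to G; the other 9 states are all reachable.

1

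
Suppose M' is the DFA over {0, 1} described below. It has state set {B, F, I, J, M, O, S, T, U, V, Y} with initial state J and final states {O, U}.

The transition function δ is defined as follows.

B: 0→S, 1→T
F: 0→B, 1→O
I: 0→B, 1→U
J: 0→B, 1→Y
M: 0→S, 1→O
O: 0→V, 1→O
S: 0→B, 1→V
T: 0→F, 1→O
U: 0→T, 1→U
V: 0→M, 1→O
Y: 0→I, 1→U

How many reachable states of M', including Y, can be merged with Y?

All states are reachable from the start state.
Start with accepting vs non-accepting: {O,U} | {B,F,I,J,M,S,T,V,Y}.
Split {B,F,I,J,M,S,T,V,Y} by δ(·,1) → {F,I,M,T,V,Y} and {B,J,S}.
On input 0, block {F,I,M,T,V,Y} splits into {T,V,Y} and {F,I,M}.
No further refinement is possible. Final partition (4 blocks): {O,U} | {T,V,Y} | {B,J,S} | {F,I,M}.
The equivalence class containing Y is {T,V,Y}, of size 3.

3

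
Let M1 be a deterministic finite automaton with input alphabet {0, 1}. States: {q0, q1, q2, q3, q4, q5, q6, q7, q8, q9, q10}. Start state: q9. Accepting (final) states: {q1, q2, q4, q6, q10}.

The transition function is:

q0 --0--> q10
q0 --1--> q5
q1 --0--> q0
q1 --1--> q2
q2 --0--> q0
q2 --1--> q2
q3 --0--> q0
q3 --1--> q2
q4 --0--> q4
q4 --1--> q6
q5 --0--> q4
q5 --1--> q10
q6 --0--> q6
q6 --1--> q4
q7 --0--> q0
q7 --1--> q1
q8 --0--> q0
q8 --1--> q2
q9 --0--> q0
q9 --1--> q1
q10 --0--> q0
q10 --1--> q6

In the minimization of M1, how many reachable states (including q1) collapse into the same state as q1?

2

States {q3,q7,q8} cannot be reached from the start state, so discard them.
Start with accepting vs non-accepting: {q1,q2,q4,q6,q10} | {q0,q5,q9}.
On input 0, block {q1,q2,q4,q6,q10} splits into {q1,q2,q10} and {q4,q6}.
Refine {q1,q2,q10} on symbol 1: members go to different blocks, giving {q1,q2} and {q10}.
Split {q0,q5,q9} by δ(·,0) → {q0} and {q5} and {q9}.
Stable partition: {q1,q2} | {q0} | {q4,q6} | {q10} | {q5} | {q9} — 6 equivalence classes.
The equivalence class containing q1 is {q1,q2}, of size 2.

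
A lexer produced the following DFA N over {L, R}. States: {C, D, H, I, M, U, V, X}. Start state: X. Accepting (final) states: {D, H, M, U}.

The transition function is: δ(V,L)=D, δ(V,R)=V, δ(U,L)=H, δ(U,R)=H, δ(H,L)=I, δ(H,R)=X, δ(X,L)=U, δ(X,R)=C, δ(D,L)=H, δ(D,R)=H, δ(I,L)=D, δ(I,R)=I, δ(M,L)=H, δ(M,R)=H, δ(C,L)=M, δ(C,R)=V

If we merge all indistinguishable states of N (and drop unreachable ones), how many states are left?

Initial partition by acceptance: {D,H,M,U} | {C,I,V,X}.
Split {D,H,M,U} by δ(·,L) → {D,M,U} and {H}.
Stable partition: {D,M,U} | {C,I,V,X} | {H} — 3 equivalence classes.

3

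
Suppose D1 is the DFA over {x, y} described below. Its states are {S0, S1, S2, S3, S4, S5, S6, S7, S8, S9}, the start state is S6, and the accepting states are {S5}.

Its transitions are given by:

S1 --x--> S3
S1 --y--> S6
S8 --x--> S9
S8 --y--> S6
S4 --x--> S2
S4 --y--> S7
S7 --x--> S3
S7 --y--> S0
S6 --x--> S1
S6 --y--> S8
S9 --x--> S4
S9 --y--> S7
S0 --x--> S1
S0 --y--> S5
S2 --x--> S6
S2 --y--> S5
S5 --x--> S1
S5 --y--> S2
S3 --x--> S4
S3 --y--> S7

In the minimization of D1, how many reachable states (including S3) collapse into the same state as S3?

All states are reachable from the start state.
P0 = {S5} | {S0,S1,S2,S3,S4,S6,S7,S8,S9}.
On input y, block {S0,S1,S2,S3,S4,S6,S7,S8,S9} splits into {S1,S3,S4,S6,S7,S8,S9} and {S0,S2}.
Split {S1,S3,S4,S6,S7,S8,S9} by δ(·,x) → {S1,S3,S6,S7,S8,S9} and {S4}.
Refine {S1,S3,S6,S7,S8,S9} on symbol x: members go to different blocks, giving {S1,S6,S7,S8} and {S3,S9}.
Refine {S1,S6,S7,S8} on symbol x: members go to different blocks, giving {S1,S7,S8} and {S6}.
Refine {S1,S7,S8} on symbol y: members go to different blocks, giving {S1,S8} and {S7}.
Refine {S0,S2} on symbol x: members go to different blocks, giving {S0} and {S2}.
Stable partition: {S5} | {S1,S8} | {S0} | {S4} | {S3,S9} | {S6} | {S7} | {S2} — 8 equivalence classes.
The equivalence class containing S3 is {S3,S9}, of size 2.

2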